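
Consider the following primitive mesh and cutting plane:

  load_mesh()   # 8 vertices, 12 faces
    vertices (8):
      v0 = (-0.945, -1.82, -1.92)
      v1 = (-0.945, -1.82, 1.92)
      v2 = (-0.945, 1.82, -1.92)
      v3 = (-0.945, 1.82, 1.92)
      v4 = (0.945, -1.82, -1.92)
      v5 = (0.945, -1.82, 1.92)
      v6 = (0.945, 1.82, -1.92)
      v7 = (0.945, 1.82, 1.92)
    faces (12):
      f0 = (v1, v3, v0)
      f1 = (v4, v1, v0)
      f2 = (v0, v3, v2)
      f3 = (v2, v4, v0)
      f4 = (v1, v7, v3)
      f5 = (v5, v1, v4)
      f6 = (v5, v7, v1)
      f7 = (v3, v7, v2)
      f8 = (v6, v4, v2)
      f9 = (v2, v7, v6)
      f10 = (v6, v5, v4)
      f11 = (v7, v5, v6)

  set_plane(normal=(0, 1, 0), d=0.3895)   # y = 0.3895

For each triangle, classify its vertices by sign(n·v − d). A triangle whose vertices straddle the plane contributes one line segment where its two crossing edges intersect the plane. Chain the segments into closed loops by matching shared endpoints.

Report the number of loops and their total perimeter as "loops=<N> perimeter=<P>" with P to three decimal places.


loops=1 perimeter=11.460

Straddling triangles (8 of 12):
  (v1,v3,v0) [-+-] → (-0.945, 0.3895, 1.92)–(-0.945, 0.3895, 0.410901)  len=1.5091
  (v0,v3,v2) [-++] → (-0.945, 0.3895, 0.410901)–(-0.945, 0.3895, -1.92)  len=2.3309
  (v2,v4,v0) [+--] → (-0.20224, 0.3895, -1.92)–(-0.945, 0.3895, -1.92)  len=0.7428
  (v1,v7,v3) [-++] → (0.20224, 0.3895, 1.92)–(-0.945, 0.3895, 1.92)  len=1.1472
  (v5,v7,v1) [-+-] → (0.945, 0.3895, 1.92)–(0.20224, 0.3895, 1.92)  len=0.7428
  (v6,v4,v2) [+-+] → (0.945, 0.3895, -1.92)–(-0.20224, 0.3895, -1.92)  len=1.1472
  (v6,v5,v4) [+--] → (0.945, 0.3895, -0.410901)–(0.945, 0.3895, -1.92)  len=1.5091
  (v7,v5,v6) [+-+] → (0.945, 0.3895, 1.92)–(0.945, 0.3895, -0.410901)  len=2.3309

Chained into 1 loop(s):
  loop 1: 8 segments, perimeter = 11.4600
Total perimeter = 11.460


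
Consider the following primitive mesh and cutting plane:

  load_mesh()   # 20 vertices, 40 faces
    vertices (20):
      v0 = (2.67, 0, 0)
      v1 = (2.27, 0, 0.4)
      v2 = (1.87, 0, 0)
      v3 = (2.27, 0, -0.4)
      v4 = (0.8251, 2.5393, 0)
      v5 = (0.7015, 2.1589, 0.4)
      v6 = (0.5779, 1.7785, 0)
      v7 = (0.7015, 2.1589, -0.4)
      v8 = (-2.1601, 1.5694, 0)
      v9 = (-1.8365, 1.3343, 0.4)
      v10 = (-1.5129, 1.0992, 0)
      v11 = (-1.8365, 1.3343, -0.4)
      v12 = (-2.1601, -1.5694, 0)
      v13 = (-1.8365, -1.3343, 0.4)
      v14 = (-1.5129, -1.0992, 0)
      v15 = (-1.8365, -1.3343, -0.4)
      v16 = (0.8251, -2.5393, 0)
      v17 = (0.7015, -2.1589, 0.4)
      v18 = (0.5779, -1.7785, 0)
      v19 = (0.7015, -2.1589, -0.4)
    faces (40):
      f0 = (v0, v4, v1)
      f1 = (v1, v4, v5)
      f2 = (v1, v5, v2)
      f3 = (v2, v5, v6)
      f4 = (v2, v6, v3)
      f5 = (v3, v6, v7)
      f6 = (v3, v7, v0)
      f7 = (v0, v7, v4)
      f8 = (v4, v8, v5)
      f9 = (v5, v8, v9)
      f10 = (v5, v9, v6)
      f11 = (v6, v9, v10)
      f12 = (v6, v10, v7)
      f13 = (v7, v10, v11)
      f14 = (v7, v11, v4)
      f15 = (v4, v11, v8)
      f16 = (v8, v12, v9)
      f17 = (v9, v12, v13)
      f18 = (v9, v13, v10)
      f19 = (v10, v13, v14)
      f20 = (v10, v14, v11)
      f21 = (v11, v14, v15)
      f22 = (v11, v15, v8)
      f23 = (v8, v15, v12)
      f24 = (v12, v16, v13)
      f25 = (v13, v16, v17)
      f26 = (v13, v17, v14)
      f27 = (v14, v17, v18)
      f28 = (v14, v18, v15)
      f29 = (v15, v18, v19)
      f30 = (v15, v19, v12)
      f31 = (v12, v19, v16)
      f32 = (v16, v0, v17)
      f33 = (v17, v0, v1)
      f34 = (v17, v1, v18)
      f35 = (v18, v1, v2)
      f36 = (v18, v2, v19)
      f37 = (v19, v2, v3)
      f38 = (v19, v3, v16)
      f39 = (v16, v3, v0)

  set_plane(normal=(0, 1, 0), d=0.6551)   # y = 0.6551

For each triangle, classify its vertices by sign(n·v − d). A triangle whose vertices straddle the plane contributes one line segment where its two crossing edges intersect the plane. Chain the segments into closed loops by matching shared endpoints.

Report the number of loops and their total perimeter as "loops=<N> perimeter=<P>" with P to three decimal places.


loops=2 perimeter=4.321

Straddling triangles (16 of 40):
  (v0,v4,v1) [-+-] → (2.19404, 0.6551, 0)–(1.89724, 0.6551, 0.296806)  len=0.4197
  (v1,v4,v5) [-++] → (1.89724, 0.6551, 0.296806)–(1.79405, 0.6551, 0.4)  len=0.1459
  (v1,v5,v2) [-+-] → (1.79405, 0.6551, 0.4)–(1.51543, 0.6551, 0.121377)  len=0.3940
  (v2,v5,v6) [-++] → (1.51543, 0.6551, 0.121377)–(1.39406, 0.6551, 0)  len=0.1716
  (v2,v6,v3) [-+-] → (1.39406, 0.6551, 0)–(1.64672, 0.6551, -0.252662)  len=0.3573
  (v3,v6,v7) [-++] → (1.64672, 0.6551, -0.252662)–(1.79405, 0.6551, -0.4)  len=0.2084
  (v3,v7,v0) [-+-] → (1.79405, 0.6551, -0.4)–(2.07268, 0.6551, -0.121377)  len=0.3940
  (v0,v7,v4) [-++] → (2.07268, 0.6551, -0.121377)–(2.19404, 0.6551, 0)  len=0.1716
  (v8,v12,v9) [+-+] → (-2.1601, 0.6551, 0)–(-1.91219, 0.6551, 0.306437)  len=0.3942
  (v9,v12,v13) [+--] → (-1.91219, 0.6551, 0.306437)–(-1.8365, 0.6551, 0.4)  len=0.1203
  (v9,v13,v10) [+-+] → (-1.8365, 0.6551, 0.4)–(-1.57196, 0.6551, 0.0729977)  len=0.4206
  (v10,v13,v14) [+--] → (-1.57196, 0.6551, 0.0729977)–(-1.5129, 0.6551, 0)  len=0.0939
  (v10,v14,v11) [+-+] → (-1.5129, 0.6551, 0)–(-1.74618, 0.6551, -0.288358)  len=0.3709
  (v11,v14,v15) [+--] → (-1.74618, 0.6551, -0.288358)–(-1.8365, 0.6551, -0.4)  len=0.1436
  (v11,v15,v8) [+-+] → (-1.8365, 0.6551, -0.4)–(-2.05821, 0.6551, -0.12595)  len=0.3525
  (v8,v15,v12) [+--] → (-2.05821, 0.6551, -0.12595)–(-2.1601, 0.6551, 0)  len=0.1620

Chained into 2 loop(s):
  loop 1: 8 segments, perimeter = 2.2627
  loop 2: 8 segments, perimeter = 2.0580
Total perimeter = 4.321


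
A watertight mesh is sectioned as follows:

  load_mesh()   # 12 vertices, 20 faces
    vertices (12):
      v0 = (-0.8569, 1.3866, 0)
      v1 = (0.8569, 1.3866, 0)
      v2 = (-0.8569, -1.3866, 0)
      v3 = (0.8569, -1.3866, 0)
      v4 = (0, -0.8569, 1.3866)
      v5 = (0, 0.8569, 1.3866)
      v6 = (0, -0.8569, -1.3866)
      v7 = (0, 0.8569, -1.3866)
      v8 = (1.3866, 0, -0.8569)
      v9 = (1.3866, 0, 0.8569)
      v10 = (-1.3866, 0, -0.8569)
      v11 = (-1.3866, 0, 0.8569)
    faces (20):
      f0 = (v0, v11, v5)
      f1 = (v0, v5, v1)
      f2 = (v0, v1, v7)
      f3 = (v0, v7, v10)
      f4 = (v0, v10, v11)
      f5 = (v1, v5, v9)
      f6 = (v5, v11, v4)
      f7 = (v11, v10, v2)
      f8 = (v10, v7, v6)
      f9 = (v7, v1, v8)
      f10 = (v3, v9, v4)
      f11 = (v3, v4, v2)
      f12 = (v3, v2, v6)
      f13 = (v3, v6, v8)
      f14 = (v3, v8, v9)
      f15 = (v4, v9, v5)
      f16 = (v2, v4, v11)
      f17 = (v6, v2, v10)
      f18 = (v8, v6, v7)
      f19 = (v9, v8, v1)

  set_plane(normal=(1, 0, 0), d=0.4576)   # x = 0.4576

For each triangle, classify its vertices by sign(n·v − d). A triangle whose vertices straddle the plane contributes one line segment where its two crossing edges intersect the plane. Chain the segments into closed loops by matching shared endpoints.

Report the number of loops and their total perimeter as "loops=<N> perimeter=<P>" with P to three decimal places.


Straddling triangles (10 of 20):
  (v0,v5,v1) [--+] → (0.4576, 1.13977, 0.646131)–(0.4576, 1.3866, 0)  len=0.6917
  (v0,v1,v7) [-+-] → (0.4576, 1.3866, 0)–(0.4576, 1.13977, -0.646131)  len=0.6917
  (v1,v5,v9) [+-+] → (0.4576, 1.13977, 0.646131)–(0.4576, 0.574109, 1.21179)  len=0.8000
  (v7,v1,v8) [-++] → (0.4576, 1.13977, -0.646131)–(0.4576, 0.574109, -1.21179)  len=0.8000
  (v3,v9,v4) [++-] → (0.4576, -0.574109, 1.21179)–(0.4576, -1.13977, 0.646131)  len=0.8000
  (v3,v4,v2) [+--] → (0.4576, -1.13977, 0.646131)–(0.4576, -1.3866, 0)  len=0.6917
  (v3,v2,v6) [+--] → (0.4576, -1.3866, 0)–(0.4576, -1.13977, -0.646131)  len=0.6917
  (v3,v6,v8) [+-+] → (0.4576, -1.13977, -0.646131)–(0.4576, -0.574109, -1.21179)  len=0.8000
  (v4,v9,v5) [-+-] → (0.4576, -0.574109, 1.21179)–(0.4576, 0.574109, 1.21179)  len=1.1482
  (v8,v6,v7) [+--] → (0.4576, -0.574109, -1.21179)–(0.4576, 0.574109, -1.21179)  len=1.1482

Chained into 1 loop(s):
  loop 1: 10 segments, perimeter = 8.2630
Total perimeter = 8.263

loops=1 perimeter=8.263


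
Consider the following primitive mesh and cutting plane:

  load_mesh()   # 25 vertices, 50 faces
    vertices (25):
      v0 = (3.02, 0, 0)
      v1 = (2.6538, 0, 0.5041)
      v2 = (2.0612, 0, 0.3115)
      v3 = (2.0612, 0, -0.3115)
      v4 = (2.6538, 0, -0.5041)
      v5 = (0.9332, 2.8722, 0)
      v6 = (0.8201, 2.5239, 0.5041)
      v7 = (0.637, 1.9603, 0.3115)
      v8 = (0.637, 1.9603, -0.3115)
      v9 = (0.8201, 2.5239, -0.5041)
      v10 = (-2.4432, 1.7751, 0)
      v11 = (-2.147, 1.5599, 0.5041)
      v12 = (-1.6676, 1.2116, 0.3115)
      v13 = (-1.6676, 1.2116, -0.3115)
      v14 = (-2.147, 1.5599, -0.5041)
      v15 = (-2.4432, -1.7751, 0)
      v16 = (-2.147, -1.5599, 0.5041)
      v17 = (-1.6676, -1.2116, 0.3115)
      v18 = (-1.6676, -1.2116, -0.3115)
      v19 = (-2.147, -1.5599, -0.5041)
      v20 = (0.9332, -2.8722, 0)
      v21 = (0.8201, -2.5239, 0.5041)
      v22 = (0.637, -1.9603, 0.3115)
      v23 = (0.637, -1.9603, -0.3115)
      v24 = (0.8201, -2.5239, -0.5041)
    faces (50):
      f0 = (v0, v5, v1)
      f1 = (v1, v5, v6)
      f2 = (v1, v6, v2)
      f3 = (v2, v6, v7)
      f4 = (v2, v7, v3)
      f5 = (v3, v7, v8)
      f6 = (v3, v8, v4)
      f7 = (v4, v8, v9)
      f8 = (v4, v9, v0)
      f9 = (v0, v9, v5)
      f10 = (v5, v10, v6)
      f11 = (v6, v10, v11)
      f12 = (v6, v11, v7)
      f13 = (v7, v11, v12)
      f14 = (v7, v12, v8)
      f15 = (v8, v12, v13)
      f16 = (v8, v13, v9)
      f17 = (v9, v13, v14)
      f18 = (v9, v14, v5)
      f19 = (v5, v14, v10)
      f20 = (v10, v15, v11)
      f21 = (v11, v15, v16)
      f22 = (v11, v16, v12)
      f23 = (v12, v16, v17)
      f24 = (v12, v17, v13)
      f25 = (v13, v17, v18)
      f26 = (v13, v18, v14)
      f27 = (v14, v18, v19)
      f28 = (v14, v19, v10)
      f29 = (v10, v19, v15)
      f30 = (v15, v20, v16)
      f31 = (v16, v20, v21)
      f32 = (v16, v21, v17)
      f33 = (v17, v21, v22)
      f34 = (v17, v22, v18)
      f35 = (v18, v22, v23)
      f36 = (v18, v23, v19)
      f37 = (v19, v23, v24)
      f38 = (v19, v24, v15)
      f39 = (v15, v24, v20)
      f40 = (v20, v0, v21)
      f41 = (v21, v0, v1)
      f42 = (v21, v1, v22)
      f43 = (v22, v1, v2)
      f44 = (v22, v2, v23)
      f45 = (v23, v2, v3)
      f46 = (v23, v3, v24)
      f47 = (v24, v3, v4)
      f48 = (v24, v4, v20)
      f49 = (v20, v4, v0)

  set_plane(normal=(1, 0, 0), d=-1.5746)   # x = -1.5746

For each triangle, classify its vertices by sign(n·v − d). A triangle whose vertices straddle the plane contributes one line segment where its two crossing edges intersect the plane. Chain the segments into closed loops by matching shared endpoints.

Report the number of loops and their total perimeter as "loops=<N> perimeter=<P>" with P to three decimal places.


loops=2 perimeter=5.775

Straddling triangles (20 of 50):
  (v5,v10,v6) [+-+] → (-1.5746, 2.05734, 0)–(-1.5746, 1.97441, 0.134177)  len=0.1577
  (v6,v10,v11) [+--] → (-1.5746, 1.97441, 0.134177)–(-1.5746, 1.74587, 0.5041)  len=0.4348
  (v6,v11,v7) [+-+] → (-1.5746, 1.74587, 0.5041)–(-1.5746, 1.64222, 0.464501)  len=0.1110
  (v7,v11,v12) [+--] → (-1.5746, 1.64222, 0.464501)–(-1.5746, 1.24181, 0.3115)  len=0.4286
  (v7,v12,v8) [+-+] → (-1.5746, 1.24181, 0.3115)–(-1.5746, 1.24181, 0.286359)  len=0.0251
  (v8,v12,v13) [+--] → (-1.5746, 1.24181, 0.286359)–(-1.5746, 1.24181, -0.3115)  len=0.5979
  (v8,v13,v9) [+-+] → (-1.5746, 1.24181, -0.3115)–(-1.5746, 1.26066, -0.3187)  len=0.0202
  (v9,v13,v14) [+--] → (-1.5746, 1.26066, -0.3187)–(-1.5746, 1.74587, -0.5041)  len=0.5194
  (v9,v14,v5) [+-+] → (-1.5746, 1.74587, -0.5041)–(-1.5746, 1.80377, -0.410422)  len=0.1101
  (v5,v14,v10) [+--] → (-1.5746, 1.80377, -0.410422)–(-1.5746, 2.05734, 0)  len=0.4824
  (v15,v20,v16) [-+-] → (-1.5746, -2.05734, 0)–(-1.5746, -1.80377, 0.410422)  len=0.4824
  (v16,v20,v21) [-++] → (-1.5746, -1.80377, 0.410422)–(-1.5746, -1.74587, 0.5041)  len=0.1101
  (v16,v21,v17) [-+-] → (-1.5746, -1.74587, 0.5041)–(-1.5746, -1.26066, 0.3187)  len=0.5194
  (v17,v21,v22) [-++] → (-1.5746, -1.26066, 0.3187)–(-1.5746, -1.24181, 0.3115)  len=0.0202
  (v17,v22,v18) [-+-] → (-1.5746, -1.24181, 0.3115)–(-1.5746, -1.24181, -0.286359)  len=0.5979
  (v18,v22,v23) [-++] → (-1.5746, -1.24181, -0.286359)–(-1.5746, -1.24181, -0.3115)  len=0.0251
  (v18,v23,v19) [-+-] → (-1.5746, -1.24181, -0.3115)–(-1.5746, -1.64222, -0.464501)  len=0.4286
  (v19,v23,v24) [-++] → (-1.5746, -1.64222, -0.464501)–(-1.5746, -1.74587, -0.5041)  len=0.1110
  (v19,v24,v15) [-+-] → (-1.5746, -1.74587, -0.5041)–(-1.5746, -1.97441, -0.134177)  len=0.4348
  (v15,v24,v20) [-++] → (-1.5746, -1.97441, -0.134177)–(-1.5746, -2.05734, 0)  len=0.1577

Chained into 2 loop(s):
  loop 1: 10 segments, perimeter = 2.8873
  loop 2: 10 segments, perimeter = 2.8873
Total perimeter = 5.775


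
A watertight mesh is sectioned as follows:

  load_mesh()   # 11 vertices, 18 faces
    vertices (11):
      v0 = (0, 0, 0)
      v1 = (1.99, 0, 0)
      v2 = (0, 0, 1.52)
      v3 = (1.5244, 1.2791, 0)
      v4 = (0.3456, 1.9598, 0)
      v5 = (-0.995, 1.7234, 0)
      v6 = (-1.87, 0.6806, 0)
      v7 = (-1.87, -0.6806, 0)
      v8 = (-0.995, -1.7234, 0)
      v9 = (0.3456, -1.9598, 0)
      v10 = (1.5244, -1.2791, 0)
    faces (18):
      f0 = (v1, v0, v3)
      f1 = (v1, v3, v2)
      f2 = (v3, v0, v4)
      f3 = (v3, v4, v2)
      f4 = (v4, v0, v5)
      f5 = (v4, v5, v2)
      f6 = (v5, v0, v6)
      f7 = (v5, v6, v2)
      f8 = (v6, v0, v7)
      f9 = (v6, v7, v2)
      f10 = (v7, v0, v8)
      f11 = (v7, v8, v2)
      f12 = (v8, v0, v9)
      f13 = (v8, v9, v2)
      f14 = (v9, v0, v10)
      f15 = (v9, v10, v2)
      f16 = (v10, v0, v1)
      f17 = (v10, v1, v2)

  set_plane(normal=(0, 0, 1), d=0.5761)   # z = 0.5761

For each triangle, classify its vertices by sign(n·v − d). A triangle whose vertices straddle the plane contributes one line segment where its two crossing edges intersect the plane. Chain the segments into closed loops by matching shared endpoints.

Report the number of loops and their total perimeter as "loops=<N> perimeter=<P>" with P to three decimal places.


loops=1 perimeter=7.608

Straddling triangles (9 of 18):
  (v1,v3,v2) [--+] → (0.946632, 0.794304, 0.5761)–(1.23576, 0, 0.5761)  len=0.8453
  (v3,v4,v2) [--+] → (0.214613, 1.21701, 0.5761)–(0.946632, 0.794304, 0.5761)  len=0.8453
  (v4,v5,v2) [--+] → (-0.617882, 1.07021, 0.5761)–(0.214613, 1.21701, 0.5761)  len=0.8453
  (v5,v6,v2) [--+] → (-1.16125, 0.422644, 0.5761)–(-0.617882, 1.07021, 0.5761)  len=0.8453
  (v6,v7,v2) [--+] → (-1.16125, -0.422644, 0.5761)–(-1.16125, 0.422644, 0.5761)  len=0.8453
  (v7,v8,v2) [--+] → (-0.617882, -1.07021, 0.5761)–(-1.16125, -0.422644, 0.5761)  len=0.8453
  (v8,v9,v2) [--+] → (0.214613, -1.21701, 0.5761)–(-0.617882, -1.07021, 0.5761)  len=0.8453
  (v9,v10,v2) [--+] → (0.946632, -0.794304, 0.5761)–(0.214613, -1.21701, 0.5761)  len=0.8453
  (v10,v1,v2) [--+] → (1.23576, 0, 0.5761)–(0.946632, -0.794304, 0.5761)  len=0.8453

Chained into 1 loop(s):
  loop 1: 9 segments, perimeter = 7.6078
Total perimeter = 7.608


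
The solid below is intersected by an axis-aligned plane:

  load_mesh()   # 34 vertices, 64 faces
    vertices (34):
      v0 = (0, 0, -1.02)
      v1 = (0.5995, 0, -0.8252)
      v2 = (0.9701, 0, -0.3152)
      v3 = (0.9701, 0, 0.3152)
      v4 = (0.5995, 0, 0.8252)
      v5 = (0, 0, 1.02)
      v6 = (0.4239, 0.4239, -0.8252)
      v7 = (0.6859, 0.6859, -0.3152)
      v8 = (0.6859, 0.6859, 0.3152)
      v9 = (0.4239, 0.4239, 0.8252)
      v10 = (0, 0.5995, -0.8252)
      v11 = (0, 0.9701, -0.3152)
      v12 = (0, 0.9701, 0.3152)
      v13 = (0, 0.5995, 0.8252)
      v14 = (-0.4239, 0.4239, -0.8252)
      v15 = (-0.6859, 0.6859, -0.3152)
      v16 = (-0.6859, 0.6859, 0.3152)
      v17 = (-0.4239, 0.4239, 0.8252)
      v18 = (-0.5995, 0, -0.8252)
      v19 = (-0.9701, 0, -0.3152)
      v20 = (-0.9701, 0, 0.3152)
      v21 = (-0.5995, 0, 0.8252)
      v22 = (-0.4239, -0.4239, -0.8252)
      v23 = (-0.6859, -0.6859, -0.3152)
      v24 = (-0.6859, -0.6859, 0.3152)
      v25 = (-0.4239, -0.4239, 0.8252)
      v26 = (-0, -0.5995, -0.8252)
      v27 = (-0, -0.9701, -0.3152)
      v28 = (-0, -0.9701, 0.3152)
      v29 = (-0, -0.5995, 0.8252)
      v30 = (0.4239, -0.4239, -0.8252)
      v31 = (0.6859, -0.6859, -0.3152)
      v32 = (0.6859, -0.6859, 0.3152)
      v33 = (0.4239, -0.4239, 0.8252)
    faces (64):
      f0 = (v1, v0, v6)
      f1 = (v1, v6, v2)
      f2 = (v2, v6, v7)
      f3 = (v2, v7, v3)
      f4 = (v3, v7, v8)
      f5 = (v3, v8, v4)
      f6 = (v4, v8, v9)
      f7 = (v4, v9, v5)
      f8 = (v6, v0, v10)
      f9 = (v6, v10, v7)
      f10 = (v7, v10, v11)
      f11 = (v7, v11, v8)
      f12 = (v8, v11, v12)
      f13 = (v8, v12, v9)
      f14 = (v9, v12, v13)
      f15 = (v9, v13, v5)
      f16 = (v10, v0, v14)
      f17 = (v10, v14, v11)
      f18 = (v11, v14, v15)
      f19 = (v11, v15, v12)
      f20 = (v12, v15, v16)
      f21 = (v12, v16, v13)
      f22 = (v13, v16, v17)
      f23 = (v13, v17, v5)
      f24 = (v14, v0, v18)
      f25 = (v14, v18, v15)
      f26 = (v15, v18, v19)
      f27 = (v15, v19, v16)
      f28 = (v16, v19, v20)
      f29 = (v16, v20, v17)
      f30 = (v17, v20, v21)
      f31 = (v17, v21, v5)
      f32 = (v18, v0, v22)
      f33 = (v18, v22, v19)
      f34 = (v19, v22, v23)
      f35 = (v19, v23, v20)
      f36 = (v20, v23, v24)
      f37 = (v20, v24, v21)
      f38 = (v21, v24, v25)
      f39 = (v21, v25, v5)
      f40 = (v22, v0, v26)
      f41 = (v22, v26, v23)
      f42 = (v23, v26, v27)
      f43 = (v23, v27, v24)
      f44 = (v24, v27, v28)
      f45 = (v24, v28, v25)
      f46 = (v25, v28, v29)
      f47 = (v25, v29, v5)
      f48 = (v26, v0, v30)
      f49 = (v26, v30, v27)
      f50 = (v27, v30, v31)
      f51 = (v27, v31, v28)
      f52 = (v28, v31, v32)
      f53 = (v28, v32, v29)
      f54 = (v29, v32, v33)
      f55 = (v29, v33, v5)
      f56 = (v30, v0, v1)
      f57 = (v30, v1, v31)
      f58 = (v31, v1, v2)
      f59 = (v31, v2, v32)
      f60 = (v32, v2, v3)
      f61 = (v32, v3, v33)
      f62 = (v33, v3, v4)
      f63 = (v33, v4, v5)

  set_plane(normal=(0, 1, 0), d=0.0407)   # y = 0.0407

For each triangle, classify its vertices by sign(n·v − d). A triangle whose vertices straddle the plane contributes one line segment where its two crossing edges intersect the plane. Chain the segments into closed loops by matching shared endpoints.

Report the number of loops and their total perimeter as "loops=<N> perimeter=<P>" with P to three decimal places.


loops=1 perimeter=6.226

Straddling triangles (20 of 64):
  (v1,v0,v6) [--+] → (0.0407, 0.0407, -1.0013)–(0.58264, 0.0407, -0.8252)  len=0.5698
  (v1,v6,v2) [-+-] → (0.58264, 0.0407, -0.8252)–(0.917658, 0.0407, -0.364167)  len=0.5699
  (v2,v6,v7) [-++] → (0.917658, 0.0407, -0.364167)–(0.953236, 0.0407, -0.3152)  len=0.0605
  (v2,v7,v3) [-+-] → (0.953236, 0.0407, -0.3152)–(0.953236, 0.0407, 0.277793)  len=0.5930
  (v3,v7,v8) [-++] → (0.953236, 0.0407, 0.277793)–(0.953236, 0.0407, 0.3152)  len=0.0374
  (v3,v8,v4) [-+-] → (0.953236, 0.0407, 0.3152)–(0.604627, 0.0407, 0.794938)  len=0.5930
  (v4,v8,v9) [-++] → (0.604627, 0.0407, 0.794938)–(0.58264, 0.0407, 0.8252)  len=0.0374
  (v4,v9,v5) [-+-] → (0.58264, 0.0407, 0.8252)–(0.0407, 0.0407, 1.0013)  len=0.5698
  (v6,v0,v10) [+-+] → (0.0407, 0.0407, -1.0013)–(0, 0.0407, -1.00678)  len=0.0411
  (v9,v13,v5) [++-] → (0, 0.0407, 1.00678)–(0.0407, 0.0407, 1.0013)  len=0.0411
  (v10,v0,v14) [+-+] → (0, 0.0407, -1.00678)–(-0.0407, 0.0407, -1.0013)  len=0.0411
  (v13,v17,v5) [++-] → (-0.0407, 0.0407, 1.0013)–(0, 0.0407, 1.00678)  len=0.0411
  (v14,v0,v18) [+--] → (-0.0407, 0.0407, -1.0013)–(-0.58264, 0.0407, -0.8252)  len=0.5698
  (v14,v18,v15) [+-+] → (-0.58264, 0.0407, -0.8252)–(-0.604627, 0.0407, -0.794938)  len=0.0374
  (v15,v18,v19) [+--] → (-0.604627, 0.0407, -0.794938)–(-0.953236, 0.0407, -0.3152)  len=0.5930
  (v15,v19,v16) [+-+] → (-0.953236, 0.0407, -0.3152)–(-0.953236, 0.0407, -0.277793)  len=0.0374
  (v16,v19,v20) [+--] → (-0.953236, 0.0407, -0.277793)–(-0.953236, 0.0407, 0.3152)  len=0.5930
  (v16,v20,v17) [+-+] → (-0.953236, 0.0407, 0.3152)–(-0.917658, 0.0407, 0.364167)  len=0.0605
  (v17,v20,v21) [+--] → (-0.917658, 0.0407, 0.364167)–(-0.58264, 0.0407, 0.8252)  len=0.5699
  (v17,v21,v5) [+--] → (-0.58264, 0.0407, 0.8252)–(-0.0407, 0.0407, 1.0013)  len=0.5698

Chained into 1 loop(s):
  loop 1: 20 segments, perimeter = 6.2261
Total perimeter = 6.226


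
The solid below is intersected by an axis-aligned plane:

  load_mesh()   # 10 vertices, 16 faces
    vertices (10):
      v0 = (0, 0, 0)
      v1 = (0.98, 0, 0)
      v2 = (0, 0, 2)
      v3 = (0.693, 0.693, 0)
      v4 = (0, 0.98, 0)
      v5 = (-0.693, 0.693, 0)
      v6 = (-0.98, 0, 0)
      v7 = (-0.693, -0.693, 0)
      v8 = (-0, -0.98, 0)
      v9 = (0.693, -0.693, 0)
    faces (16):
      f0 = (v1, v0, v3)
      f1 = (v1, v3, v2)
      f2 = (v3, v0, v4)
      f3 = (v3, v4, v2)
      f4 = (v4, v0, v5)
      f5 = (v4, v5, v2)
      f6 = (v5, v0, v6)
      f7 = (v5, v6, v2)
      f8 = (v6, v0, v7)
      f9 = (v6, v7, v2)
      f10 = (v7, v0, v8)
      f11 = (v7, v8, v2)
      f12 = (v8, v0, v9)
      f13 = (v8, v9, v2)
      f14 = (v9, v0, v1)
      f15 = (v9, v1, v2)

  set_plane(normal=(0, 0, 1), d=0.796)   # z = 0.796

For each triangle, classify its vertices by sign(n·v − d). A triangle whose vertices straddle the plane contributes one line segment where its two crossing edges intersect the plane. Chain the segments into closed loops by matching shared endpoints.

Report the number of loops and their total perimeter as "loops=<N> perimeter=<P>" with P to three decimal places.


loops=1 perimeter=3.612

Straddling triangles (8 of 16):
  (v1,v3,v2) [--+] → (0.417186, 0.417186, 0.796)–(0.58996, 0, 0.796)  len=0.4515
  (v3,v4,v2) [--+] → (0, 0.58996, 0.796)–(0.417186, 0.417186, 0.796)  len=0.4515
  (v4,v5,v2) [--+] → (-0.417186, 0.417186, 0.796)–(0, 0.58996, 0.796)  len=0.4515
  (v5,v6,v2) [--+] → (-0.58996, 0, 0.796)–(-0.417186, 0.417186, 0.796)  len=0.4515
  (v6,v7,v2) [--+] → (-0.417186, -0.417186, 0.796)–(-0.58996, 0, 0.796)  len=0.4515
  (v7,v8,v2) [--+] → (0, -0.58996, 0.796)–(-0.417186, -0.417186, 0.796)  len=0.4515
  (v8,v9,v2) [--+] → (0.417186, -0.417186, 0.796)–(0, -0.58996, 0.796)  len=0.4515
  (v9,v1,v2) [--+] → (0.58996, 0, 0.796)–(0.417186, -0.417186, 0.796)  len=0.4515

Chained into 1 loop(s):
  loop 1: 8 segments, perimeter = 3.6124
Total perimeter = 3.612


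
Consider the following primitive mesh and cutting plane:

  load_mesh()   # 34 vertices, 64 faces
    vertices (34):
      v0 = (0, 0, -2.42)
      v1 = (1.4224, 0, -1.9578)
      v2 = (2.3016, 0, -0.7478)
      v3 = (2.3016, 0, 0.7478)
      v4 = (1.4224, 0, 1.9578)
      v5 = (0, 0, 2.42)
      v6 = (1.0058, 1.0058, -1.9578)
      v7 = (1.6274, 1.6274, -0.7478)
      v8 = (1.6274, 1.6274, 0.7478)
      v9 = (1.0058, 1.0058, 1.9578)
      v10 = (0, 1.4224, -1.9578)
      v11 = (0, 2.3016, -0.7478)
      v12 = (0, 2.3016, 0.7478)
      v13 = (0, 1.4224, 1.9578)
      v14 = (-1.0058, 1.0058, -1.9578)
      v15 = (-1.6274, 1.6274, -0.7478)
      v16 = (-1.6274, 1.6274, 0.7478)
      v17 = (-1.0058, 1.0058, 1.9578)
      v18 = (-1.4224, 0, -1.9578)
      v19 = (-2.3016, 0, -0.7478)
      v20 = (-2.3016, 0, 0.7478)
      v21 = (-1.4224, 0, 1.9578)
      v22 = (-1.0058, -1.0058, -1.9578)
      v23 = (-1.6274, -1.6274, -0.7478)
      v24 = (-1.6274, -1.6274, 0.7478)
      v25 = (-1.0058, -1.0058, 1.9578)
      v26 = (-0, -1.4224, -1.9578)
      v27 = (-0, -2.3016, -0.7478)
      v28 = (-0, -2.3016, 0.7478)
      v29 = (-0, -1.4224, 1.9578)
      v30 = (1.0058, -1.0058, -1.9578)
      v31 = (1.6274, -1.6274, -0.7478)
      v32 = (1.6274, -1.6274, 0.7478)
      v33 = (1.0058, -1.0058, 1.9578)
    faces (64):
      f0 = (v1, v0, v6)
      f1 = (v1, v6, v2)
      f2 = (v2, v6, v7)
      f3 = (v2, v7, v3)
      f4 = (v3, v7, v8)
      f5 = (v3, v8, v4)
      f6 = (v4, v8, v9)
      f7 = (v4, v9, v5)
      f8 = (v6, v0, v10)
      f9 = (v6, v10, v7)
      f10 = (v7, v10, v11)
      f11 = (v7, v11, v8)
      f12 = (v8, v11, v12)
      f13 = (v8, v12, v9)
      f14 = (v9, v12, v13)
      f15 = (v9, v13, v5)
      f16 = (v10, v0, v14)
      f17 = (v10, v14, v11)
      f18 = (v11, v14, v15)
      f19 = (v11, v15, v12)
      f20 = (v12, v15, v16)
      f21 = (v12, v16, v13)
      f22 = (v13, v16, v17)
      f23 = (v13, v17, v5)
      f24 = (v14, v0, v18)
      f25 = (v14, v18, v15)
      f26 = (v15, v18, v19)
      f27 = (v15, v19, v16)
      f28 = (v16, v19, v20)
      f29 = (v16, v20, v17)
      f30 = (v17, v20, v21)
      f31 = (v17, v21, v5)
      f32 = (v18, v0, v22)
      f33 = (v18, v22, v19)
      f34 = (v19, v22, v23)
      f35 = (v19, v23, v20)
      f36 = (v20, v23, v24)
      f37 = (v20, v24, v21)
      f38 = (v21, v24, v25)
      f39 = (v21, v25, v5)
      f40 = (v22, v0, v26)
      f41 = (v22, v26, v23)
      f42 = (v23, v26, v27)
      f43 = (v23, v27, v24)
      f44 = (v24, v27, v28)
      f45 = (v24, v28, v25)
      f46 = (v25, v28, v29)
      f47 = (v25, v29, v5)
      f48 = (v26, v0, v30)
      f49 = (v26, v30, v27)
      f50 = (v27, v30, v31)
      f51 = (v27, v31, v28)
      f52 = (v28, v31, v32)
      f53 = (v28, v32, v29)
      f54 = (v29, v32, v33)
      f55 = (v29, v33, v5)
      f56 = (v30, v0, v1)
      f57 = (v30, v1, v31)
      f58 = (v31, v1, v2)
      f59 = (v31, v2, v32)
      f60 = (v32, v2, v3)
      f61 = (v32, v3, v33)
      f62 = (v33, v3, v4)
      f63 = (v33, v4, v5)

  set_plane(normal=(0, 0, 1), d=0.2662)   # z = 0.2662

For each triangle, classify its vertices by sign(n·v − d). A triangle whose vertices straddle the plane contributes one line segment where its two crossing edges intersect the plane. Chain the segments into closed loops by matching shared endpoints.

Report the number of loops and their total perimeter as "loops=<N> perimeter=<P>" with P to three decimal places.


loops=1 perimeter=14.092

Straddling triangles (16 of 64):
  (v2,v7,v3) [--+] → (2.0845, 0.524041, 0.2662)–(2.3016, 0, 0.2662)  len=0.5672
  (v3,v7,v8) [+-+] → (2.0845, 0.524041, 0.2662)–(1.6274, 1.6274, 0.2662)  len=1.1943
  (v7,v11,v8) [--+] → (1.10336, 1.8445, 0.2662)–(1.6274, 1.6274, 0.2662)  len=0.5672
  (v8,v11,v12) [+-+] → (1.10336, 1.8445, 0.2662)–(0, 2.3016, 0.2662)  len=1.1943
  (v11,v15,v12) [--+] → (-0.524041, 2.0845, 0.2662)–(0, 2.3016, 0.2662)  len=0.5672
  (v12,v15,v16) [+-+] → (-0.524041, 2.0845, 0.2662)–(-1.6274, 1.6274, 0.2662)  len=1.1943
  (v15,v19,v16) [--+] → (-1.8445, 1.10336, 0.2662)–(-1.6274, 1.6274, 0.2662)  len=0.5672
  (v16,v19,v20) [+-+] → (-1.8445, 1.10336, 0.2662)–(-2.3016, 0, 0.2662)  len=1.1943
  (v19,v23,v20) [--+] → (-2.0845, -0.524041, 0.2662)–(-2.3016, 0, 0.2662)  len=0.5672
  (v20,v23,v24) [+-+] → (-2.0845, -0.524041, 0.2662)–(-1.6274, -1.6274, 0.2662)  len=1.1943
  (v23,v27,v24) [--+] → (-1.10336, -1.8445, 0.2662)–(-1.6274, -1.6274, 0.2662)  len=0.5672
  (v24,v27,v28) [+-+] → (-1.10336, -1.8445, 0.2662)–(0, -2.3016, 0.2662)  len=1.1943
  (v27,v31,v28) [--+] → (0.524041, -2.0845, 0.2662)–(0, -2.3016, 0.2662)  len=0.5672
  (v28,v31,v32) [+-+] → (0.524041, -2.0845, 0.2662)–(1.6274, -1.6274, 0.2662)  len=1.1943
  (v31,v2,v32) [--+] → (1.8445, -1.10336, 0.2662)–(1.6274, -1.6274, 0.2662)  len=0.5672
  (v32,v2,v3) [+-+] → (1.8445, -1.10336, 0.2662)–(2.3016, 0, 0.2662)  len=1.1943

Chained into 1 loop(s):
  loop 1: 16 segments, perimeter = 14.0922
Total perimeter = 14.092


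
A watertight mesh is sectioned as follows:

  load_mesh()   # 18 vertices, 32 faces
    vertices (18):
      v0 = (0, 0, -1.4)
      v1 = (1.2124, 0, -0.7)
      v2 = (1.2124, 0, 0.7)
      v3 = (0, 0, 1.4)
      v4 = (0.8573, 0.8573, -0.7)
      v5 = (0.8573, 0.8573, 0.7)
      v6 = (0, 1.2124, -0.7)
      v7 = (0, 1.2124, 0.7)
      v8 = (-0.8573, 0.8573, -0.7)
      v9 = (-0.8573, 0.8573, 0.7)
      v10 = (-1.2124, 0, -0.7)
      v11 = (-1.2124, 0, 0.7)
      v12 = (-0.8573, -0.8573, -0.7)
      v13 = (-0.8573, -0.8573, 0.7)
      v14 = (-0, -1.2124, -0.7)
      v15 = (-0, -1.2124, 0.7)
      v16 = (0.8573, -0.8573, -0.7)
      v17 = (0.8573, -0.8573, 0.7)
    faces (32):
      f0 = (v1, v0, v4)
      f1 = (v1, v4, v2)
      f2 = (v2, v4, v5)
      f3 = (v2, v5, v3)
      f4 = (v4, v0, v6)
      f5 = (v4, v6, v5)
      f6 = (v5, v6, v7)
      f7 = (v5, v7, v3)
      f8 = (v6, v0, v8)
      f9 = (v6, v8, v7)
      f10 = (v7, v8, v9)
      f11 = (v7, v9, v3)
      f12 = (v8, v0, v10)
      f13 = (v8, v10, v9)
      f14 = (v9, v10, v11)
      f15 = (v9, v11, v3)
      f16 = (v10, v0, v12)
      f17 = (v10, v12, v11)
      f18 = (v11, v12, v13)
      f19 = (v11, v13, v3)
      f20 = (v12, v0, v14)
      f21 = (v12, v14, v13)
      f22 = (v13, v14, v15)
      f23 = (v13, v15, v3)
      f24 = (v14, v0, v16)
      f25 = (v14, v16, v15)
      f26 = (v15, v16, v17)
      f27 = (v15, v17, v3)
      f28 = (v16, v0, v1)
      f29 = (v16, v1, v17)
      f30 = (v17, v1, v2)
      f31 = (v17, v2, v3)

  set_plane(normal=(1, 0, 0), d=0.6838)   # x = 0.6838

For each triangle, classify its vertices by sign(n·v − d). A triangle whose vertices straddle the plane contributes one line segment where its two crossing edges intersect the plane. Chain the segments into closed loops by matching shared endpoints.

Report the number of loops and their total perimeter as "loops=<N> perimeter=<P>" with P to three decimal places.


loops=1 perimeter=6.746

Straddling triangles (12 of 32):
  (v1,v0,v4) [+-+] → (0.6838, 0, -1.0052)–(0.6838, 0.6838, -0.841666)  len=0.7031
  (v2,v5,v3) [++-] → (0.6838, 0.6838, 0.841666)–(0.6838, 0, 1.0052)  len=0.7031
  (v4,v0,v6) [+--] → (0.6838, 0.6838, -0.841666)–(0.6838, 0.929165, -0.7)  len=0.2833
  (v4,v6,v5) [+-+] → (0.6838, 0.929165, -0.7)–(0.6838, 0.929165, 0.416669)  len=1.1167
  (v5,v6,v7) [+--] → (0.6838, 0.929165, 0.416669)–(0.6838, 0.929165, 0.7)  len=0.2833
  (v5,v7,v3) [+--] → (0.6838, 0.929165, 0.7)–(0.6838, 0.6838, 0.841666)  len=0.2833
  (v14,v0,v16) [--+] → (0.6838, -0.6838, -0.841666)–(0.6838, -0.929165, -0.7)  len=0.2833
  (v14,v16,v15) [-+-] → (0.6838, -0.929165, -0.7)–(0.6838, -0.929165, -0.416669)  len=0.2833
  (v15,v16,v17) [-++] → (0.6838, -0.929165, -0.416669)–(0.6838, -0.929165, 0.7)  len=1.1167
  (v15,v17,v3) [-+-] → (0.6838, -0.929165, 0.7)–(0.6838, -0.6838, 0.841666)  len=0.2833
  (v16,v0,v1) [+-+] → (0.6838, -0.6838, -0.841666)–(0.6838, 0, -1.0052)  len=0.7031
  (v17,v2,v3) [++-] → (0.6838, 0, 1.0052)–(0.6838, -0.6838, 0.841666)  len=0.7031

Chained into 1 loop(s):
  loop 1: 12 segments, perimeter = 6.7456
Total perimeter = 6.746


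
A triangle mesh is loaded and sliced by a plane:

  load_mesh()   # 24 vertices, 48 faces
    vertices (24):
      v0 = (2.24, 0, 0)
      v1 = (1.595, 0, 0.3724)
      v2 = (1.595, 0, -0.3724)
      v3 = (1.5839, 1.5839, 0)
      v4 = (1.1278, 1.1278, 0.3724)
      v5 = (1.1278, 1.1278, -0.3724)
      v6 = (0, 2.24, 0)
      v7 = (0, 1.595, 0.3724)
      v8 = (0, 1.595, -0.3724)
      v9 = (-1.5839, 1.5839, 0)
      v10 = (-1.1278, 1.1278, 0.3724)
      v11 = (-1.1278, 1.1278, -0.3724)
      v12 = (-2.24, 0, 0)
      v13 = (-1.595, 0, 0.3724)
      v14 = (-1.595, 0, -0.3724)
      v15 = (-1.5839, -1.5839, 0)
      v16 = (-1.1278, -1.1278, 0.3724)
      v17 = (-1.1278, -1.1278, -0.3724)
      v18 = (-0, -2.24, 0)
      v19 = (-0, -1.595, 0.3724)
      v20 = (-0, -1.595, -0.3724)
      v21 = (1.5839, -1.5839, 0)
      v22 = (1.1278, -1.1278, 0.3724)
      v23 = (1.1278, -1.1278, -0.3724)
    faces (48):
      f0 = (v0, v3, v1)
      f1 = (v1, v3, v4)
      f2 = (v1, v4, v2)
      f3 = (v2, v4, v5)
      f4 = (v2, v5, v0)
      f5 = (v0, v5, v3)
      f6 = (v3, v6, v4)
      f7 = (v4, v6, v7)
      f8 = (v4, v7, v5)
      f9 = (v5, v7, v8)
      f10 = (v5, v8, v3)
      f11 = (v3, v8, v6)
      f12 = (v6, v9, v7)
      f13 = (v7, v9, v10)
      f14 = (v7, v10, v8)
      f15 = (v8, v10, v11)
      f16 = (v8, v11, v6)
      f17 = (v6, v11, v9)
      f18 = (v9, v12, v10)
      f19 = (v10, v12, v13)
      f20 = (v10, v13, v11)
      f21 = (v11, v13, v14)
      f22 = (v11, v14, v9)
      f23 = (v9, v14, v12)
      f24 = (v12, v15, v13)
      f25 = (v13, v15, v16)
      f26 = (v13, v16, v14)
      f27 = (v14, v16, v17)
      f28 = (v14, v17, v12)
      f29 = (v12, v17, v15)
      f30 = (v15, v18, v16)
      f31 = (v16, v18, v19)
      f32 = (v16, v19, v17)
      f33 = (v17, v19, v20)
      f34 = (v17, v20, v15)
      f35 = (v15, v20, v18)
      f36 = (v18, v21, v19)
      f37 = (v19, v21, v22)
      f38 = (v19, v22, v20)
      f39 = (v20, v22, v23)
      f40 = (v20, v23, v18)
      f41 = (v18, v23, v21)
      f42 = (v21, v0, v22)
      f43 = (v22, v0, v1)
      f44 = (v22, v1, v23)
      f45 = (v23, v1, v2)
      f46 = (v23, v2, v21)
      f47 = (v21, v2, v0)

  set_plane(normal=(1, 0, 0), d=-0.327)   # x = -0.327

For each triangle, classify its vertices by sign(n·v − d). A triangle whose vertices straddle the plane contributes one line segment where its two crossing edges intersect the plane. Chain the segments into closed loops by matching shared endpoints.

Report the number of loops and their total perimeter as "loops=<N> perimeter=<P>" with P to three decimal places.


loops=2 perimeter=4.469

Straddling triangles (12 of 48):
  (v6,v9,v7) [+-+] → (-0.327, 2.10455, 0)–(-0.327, 1.59271, 0.295517)  len=0.5910
  (v7,v9,v10) [+--] → (-0.327, 1.59271, 0.295517)–(-0.327, 1.45954, 0.3724)  len=0.1538
  (v7,v10,v8) [+-+] → (-0.327, 1.45954, 0.3724)–(-0.327, 1.45954, -0.156449)  len=0.5288
  (v8,v10,v11) [+--] → (-0.327, 1.45954, -0.156449)–(-0.327, 1.45954, -0.3724)  len=0.2160
  (v8,v11,v6) [+-+] → (-0.327, 1.45954, -0.3724)–(-0.327, 1.91752, -0.107976)  len=0.5288
  (v6,v11,v9) [+--] → (-0.327, 1.91752, -0.107976)–(-0.327, 2.10455, 0)  len=0.2160
  (v15,v18,v16) [-+-] → (-0.327, -2.10455, 0)–(-0.327, -1.91752, 0.107976)  len=0.2160
  (v16,v18,v19) [-++] → (-0.327, -1.91752, 0.107976)–(-0.327, -1.45954, 0.3724)  len=0.5288
  (v16,v19,v17) [-+-] → (-0.327, -1.45954, 0.3724)–(-0.327, -1.45954, 0.156449)  len=0.2160
  (v17,v19,v20) [-++] → (-0.327, -1.45954, 0.156449)–(-0.327, -1.45954, -0.3724)  len=0.5288
  (v17,v20,v15) [-+-] → (-0.327, -1.45954, -0.3724)–(-0.327, -1.59271, -0.295517)  len=0.1538
  (v15,v20,v18) [-++] → (-0.327, -1.59271, -0.295517)–(-0.327, -2.10455, 0)  len=0.5910

Chained into 2 loop(s):
  loop 1: 6 segments, perimeter = 2.2344
  loop 2: 6 segments, perimeter = 2.2344
Total perimeter = 4.469


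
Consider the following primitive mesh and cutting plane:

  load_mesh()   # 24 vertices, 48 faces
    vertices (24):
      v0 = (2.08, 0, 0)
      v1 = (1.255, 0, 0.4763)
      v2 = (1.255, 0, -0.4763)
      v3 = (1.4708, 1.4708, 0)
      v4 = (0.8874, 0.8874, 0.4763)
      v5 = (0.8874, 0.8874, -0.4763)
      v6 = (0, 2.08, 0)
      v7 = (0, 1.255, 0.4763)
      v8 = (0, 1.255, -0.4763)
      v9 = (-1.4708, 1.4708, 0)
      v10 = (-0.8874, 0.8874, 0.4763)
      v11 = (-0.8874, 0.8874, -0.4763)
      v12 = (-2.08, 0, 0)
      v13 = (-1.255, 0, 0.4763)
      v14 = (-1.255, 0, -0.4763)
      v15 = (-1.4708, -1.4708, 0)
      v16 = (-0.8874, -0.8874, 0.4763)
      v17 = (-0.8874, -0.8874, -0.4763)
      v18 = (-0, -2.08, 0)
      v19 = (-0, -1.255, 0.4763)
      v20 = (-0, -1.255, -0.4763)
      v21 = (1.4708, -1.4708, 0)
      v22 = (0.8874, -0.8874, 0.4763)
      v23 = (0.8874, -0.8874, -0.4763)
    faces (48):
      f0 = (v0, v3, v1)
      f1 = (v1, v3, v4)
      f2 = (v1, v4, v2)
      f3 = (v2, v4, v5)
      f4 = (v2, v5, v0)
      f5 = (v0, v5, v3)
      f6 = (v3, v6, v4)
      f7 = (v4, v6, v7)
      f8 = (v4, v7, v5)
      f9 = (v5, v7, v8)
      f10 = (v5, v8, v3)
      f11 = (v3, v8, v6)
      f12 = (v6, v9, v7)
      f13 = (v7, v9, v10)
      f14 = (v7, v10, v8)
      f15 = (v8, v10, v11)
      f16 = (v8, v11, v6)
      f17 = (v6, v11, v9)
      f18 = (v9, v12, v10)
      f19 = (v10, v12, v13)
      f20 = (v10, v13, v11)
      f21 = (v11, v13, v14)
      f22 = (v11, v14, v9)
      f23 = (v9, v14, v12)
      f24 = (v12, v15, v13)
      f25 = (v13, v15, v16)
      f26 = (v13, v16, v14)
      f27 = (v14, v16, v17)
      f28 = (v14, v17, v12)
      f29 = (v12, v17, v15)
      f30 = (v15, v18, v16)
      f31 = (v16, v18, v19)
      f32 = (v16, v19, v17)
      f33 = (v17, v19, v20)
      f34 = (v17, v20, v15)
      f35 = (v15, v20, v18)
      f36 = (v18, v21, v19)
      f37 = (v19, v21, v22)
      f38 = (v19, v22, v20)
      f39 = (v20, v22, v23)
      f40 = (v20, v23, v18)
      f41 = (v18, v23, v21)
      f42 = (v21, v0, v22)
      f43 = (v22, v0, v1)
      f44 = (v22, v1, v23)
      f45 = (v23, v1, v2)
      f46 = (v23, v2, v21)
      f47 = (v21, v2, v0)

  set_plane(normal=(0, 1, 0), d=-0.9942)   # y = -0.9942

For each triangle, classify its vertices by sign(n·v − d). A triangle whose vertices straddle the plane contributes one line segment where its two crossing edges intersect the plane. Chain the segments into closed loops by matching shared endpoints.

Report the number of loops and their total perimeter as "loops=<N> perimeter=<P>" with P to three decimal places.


Straddling triangles (16 of 48):
  (v12,v15,v13) [+-+] → (-1.66821, -0.9942, 0)–(-1.40087, -0.9942, 0.154341)  len=0.3087
  (v13,v15,v16) [+-+] → (-1.40087, -0.9942, 0.154341)–(-0.9942, -0.9942, 0.389106)  len=0.4696
  (v12,v17,v15) [++-] → (-0.9942, -0.9942, -0.389106)–(-1.66821, -0.9942, 0)  len=0.7783
  (v15,v18,v16) [--+] → (-0.807931, -0.9942, 0.433646)–(-0.9942, -0.9942, 0.389106)  len=0.1915
  (v16,v18,v19) [+--] → (-0.807931, -0.9942, 0.433646)–(-0.629581, -0.9942, 0.4763)  len=0.1834
  (v16,v19,v17) [+-+] → (-0.629581, -0.9942, 0.4763)–(-0.629581, -0.9942, -0.199538)  len=0.6758
  (v17,v19,v20) [+--] → (-0.629581, -0.9942, -0.199538)–(-0.629581, -0.9942, -0.4763)  len=0.2768
  (v17,v20,v15) [+--] → (-0.629581, -0.9942, -0.4763)–(-0.9942, -0.9942, -0.389106)  len=0.3749
  (v19,v21,v22) [--+] → (0.9942, -0.9942, 0.389106)–(0.629581, -0.9942, 0.4763)  len=0.3749
  (v19,v22,v20) [-+-] → (0.629581, -0.9942, 0.4763)–(0.629581, -0.9942, 0.199538)  len=0.2768
  (v20,v22,v23) [-++] → (0.629581, -0.9942, 0.199538)–(0.629581, -0.9942, -0.4763)  len=0.6758
  (v20,v23,v18) [-+-] → (0.629581, -0.9942, -0.4763)–(0.807931, -0.9942, -0.433646)  len=0.1834
  (v18,v23,v21) [-+-] → (0.807931, -0.9942, -0.433646)–(0.9942, -0.9942, -0.389106)  len=0.1915
  (v21,v0,v22) [-++] → (1.66821, -0.9942, 0)–(0.9942, -0.9942, 0.389106)  len=0.7783
  (v23,v2,v21) [++-] → (1.40087, -0.9942, -0.154341)–(0.9942, -0.9942, -0.389106)  len=0.4696
  (v21,v2,v0) [-++] → (1.40087, -0.9942, -0.154341)–(1.66821, -0.9942, 0)  len=0.3087

Chained into 2 loop(s):
  loop 1: 8 segments, perimeter = 3.2589
  loop 2: 8 segments, perimeter = 3.2589
Total perimeter = 6.518

loops=2 perimeter=6.518


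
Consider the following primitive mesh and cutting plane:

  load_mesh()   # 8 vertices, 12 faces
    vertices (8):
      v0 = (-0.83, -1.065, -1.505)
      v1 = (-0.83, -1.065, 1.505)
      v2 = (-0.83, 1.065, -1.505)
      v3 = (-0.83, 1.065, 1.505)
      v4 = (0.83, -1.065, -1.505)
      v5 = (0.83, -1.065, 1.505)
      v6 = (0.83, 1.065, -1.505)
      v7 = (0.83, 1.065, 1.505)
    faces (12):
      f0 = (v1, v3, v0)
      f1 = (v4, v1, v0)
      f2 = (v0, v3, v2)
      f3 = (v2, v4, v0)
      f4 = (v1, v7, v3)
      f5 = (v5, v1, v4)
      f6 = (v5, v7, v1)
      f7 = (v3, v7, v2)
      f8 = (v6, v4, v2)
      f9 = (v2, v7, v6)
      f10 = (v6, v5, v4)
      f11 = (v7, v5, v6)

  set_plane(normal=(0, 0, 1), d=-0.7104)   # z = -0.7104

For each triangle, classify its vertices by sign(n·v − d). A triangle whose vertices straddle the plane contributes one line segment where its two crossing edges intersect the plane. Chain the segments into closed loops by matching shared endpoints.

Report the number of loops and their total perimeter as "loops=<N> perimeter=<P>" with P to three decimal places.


Straddling triangles (8 of 12):
  (v1,v3,v0) [++-] → (-0.83, -0.502708, -0.7104)–(-0.83, -1.065, -0.7104)  len=0.5623
  (v4,v1,v0) [-+-] → (0.391782, -1.065, -0.7104)–(-0.83, -1.065, -0.7104)  len=1.2218
  (v0,v3,v2) [-+-] → (-0.83, -0.502708, -0.7104)–(-0.83, 1.065, -0.7104)  len=1.5677
  (v5,v1,v4) [++-] → (0.391782, -1.065, -0.7104)–(0.83, -1.065, -0.7104)  len=0.4382
  (v3,v7,v2) [++-] → (-0.391782, 1.065, -0.7104)–(-0.83, 1.065, -0.7104)  len=0.4382
  (v2,v7,v6) [-+-] → (-0.391782, 1.065, -0.7104)–(0.83, 1.065, -0.7104)  len=1.2218
  (v6,v5,v4) [-+-] → (0.83, 0.502708, -0.7104)–(0.83, -1.065, -0.7104)  len=1.5677
  (v7,v5,v6) [++-] → (0.83, 0.502708, -0.7104)–(0.83, 1.065, -0.7104)  len=0.5623

Chained into 1 loop(s):
  loop 1: 8 segments, perimeter = 7.5800
Total perimeter = 7.580

loops=1 perimeter=7.580
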